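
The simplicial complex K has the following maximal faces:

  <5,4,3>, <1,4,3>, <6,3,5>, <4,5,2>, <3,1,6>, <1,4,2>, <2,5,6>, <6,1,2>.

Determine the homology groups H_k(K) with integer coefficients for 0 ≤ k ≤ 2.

We work with the vertex ordering 1 < 2 < 3 < 4 < 5 < 6. The simplices of K, each written with vertices in increasing order, are:

  0-simplices (6): [1], [2], [3], [4], [5], [6]
  1-simplices (12): [1,2], [1,3], [1,4], [1,6], [2,4], [2,5], [2,6], [3,4], [3,5], [3,6], [4,5], [5,6]
  2-simplices (8): [1,2,4], [1,2,6], [1,3,4], [1,3,6], [2,4,5], [2,5,6], [3,4,5], [3,5,6]

giving chain groups C_0 ≅ Z^6, C_1 ≅ Z^12, C_2 ≅ Z^8.

∂_1: C_1 → C_0 sends each edge [p,q] (with p < q) to q − p.
The 6×12 boundary matrix has rank 5 and Smith normal form diag(1,1,1,1,1).

The boundary map ∂_2: C_2 → C_1 acts by ∂[p,q,r] = [q,r] − [p,r] + [p,q]. For instance
  ∂[3,5,6] = [5,6] − [3,6] + [3,5],
  ∂[2,4,5] = [4,5] − [2,5] + [2,4].
As a 12×8 matrix over Z this has rank 7, with invariant factors (1,1,1,1,1,1,1).

Now H_k = ker ∂_k / im ∂_{k+1}, so:

  H_0: rank C_0 − rank ∂_1 = 6 − 5 = 1, and the invariant factors of ∂_1 are all 1, so H_0 ≅ Z.
  H_1: rank ker ∂_1 − rank ∂_2 = (12 − 5) − 7 = 0, and the invariant factors of ∂_2 are all 1, so H_1 ≅ 0.
  H_2: rank ker ∂_2 − rank ∂_3 = (8 − 7) − 0 = 1, and there is no ∂_3, so H_2 ≅ Z.

H_0 = Z,  H_1 = 0,  H_2 = Z.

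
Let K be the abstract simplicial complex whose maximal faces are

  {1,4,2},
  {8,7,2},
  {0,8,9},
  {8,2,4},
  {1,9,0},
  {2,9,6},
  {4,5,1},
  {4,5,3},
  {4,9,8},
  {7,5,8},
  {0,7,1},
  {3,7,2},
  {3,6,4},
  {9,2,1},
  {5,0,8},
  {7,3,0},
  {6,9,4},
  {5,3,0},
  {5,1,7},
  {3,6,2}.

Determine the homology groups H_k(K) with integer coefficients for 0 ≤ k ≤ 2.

H_0 = Z,  H_1 = Z ⊕ Z/2,  H_2 = 0.

Order the vertices as 0 < 1 < 2 < 3 < 4 < 5 < 6 < 7 < 8 < 9. Listing each simplex with vertices in this order, K has dimension 2 with simplices:

  0-simplices (10): [0], [1], [2], [3], [4], [5], [6], [7], [8], [9]
  1-simplices (30): (30 of them)
  2-simplices (20): (20 of them)

giving chain groups C_0 ≅ Z^10, C_1 ≅ Z^30, C_2 ≅ Z^20.

The boundary map ∂_1: C_1 → C_0 sends each edge [p,q] (with p < q) to q − p.
The 10×30 boundary matrix has rank 9 and Smith normal form diag(1,1,1,1,1,1,1,1,1).

∂_2: C_2 → C_1 sends each 2-simplex [p,q,r] to [q,r] − [p,r] + [p,q]. For instance
  ∂[1,2,9] = [2,9] − [1,9] + [1,2],
  ∂[3,4,6] = [4,6] − [3,6] + [3,4].
The 30×20 boundary matrix has rank 20 and Smith normal form diag(1,1,1,1,1,1,1,1,1,1,1,1,1,1,1,1,1,1,1,2).

From H_k ≅ ker(∂_k) / im(∂_{k+1}) we obtain:

  H_0: rank C_0 − rank ∂_1 = 10 − 9 = 1, and the invariant factors of ∂_1 are all 1, so H_0 = Z.
  H_1: rank ker ∂_1 − rank ∂_2 = (30 − 9) − 20 = 1, and ∂_2 has invariant factor 2 > 1, so H_1 = Z ⊕ Z/2.
  H_2: rank ker ∂_2 − rank ∂_3 = (20 − 20) − 0 = 0, and there is no ∂_3, so H_2 = 0.

(K is a triangulation of the Klein bottle.)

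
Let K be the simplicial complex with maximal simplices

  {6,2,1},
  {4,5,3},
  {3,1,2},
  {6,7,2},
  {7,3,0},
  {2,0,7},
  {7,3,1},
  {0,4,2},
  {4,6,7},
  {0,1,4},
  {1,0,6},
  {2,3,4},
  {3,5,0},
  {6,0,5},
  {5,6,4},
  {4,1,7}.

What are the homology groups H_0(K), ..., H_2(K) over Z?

H_0 = Z,  H_1 = Z^2,  H_2 = Z.

Order the vertices as 0 < 1 < 2 < 3 < 4 < 5 < 6 < 7. Listing each simplex with vertices in this order, K has dimension 2 with simplices:

  0-simplices (8): [0], [1], [2], [3], [4], [5], [6], [7]
  1-simplices (24): (24 of them)
  2-simplices (16): [0,1,4], [0,1,6], [0,2,4], [0,2,7], [0,3,5], [0,3,7], [0,5,6], [1,2,3], [1,2,6], [1,3,7], [1,4,7], [2,3,4], [2,6,7], [3,4,5], [4,5,6], [4,6,7]

Hence C_0 ≅ Z^8, C_1 ≅ Z^24, C_2 ≅ Z^16.

Boundary ∂_1: C_1 → C_0 is given by ∂[p,q] = [q] − [p]. For instance
  ∂[2,4] = [4] − [2].
This gives a 8×24 integer matrix of rank 7; reducing to Smith normal form yields diagonal entries (1,1,1,1,1,1,1).

The boundary map ∂_2: C_2 → C_1 acts by ∂[p,q,r] = [q,r] − [p,r] + [p,q]. For instance
  ∂[0,3,7] = [3,7] − [0,7] + [0,3],
  ∂[0,5,6] = [5,6] − [0,6] + [0,5].
This gives a 24×16 integer matrix of rank 15; reducing to Smith normal form yields diagonal entries (1,1,1,1,1,1,1,1,1,1,1,1,1,1,1).

Now H_k = ker ∂_k / im ∂_{k+1}, so:

  H_0: rank C_0 − rank ∂_1 = 8 − 7 = 1, and the invariant factors of ∂_1 are all 1, so H_0 = Z.
  H_1: rank ker ∂_1 − rank ∂_2 = (24 − 7) − 15 = 2, and the invariant factors of ∂_2 are all 1, so H_1 = Z^2.
  H_2: rank ker ∂_2 − rank ∂_3 = (16 − 15) − 0 = 1, and there is no ∂_3, so H_2 = Z.

As a check, the Euler characteristic is 8 − 24 + 16 = 0, which agrees with 1 − 2 + 1 = 0.
(K is a triangulation of the torus T^2.)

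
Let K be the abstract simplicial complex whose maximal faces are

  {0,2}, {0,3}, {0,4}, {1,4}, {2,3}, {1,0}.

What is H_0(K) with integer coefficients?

H_0 ≅ Z.

We work with the vertex ordering 0 < 1 < 2 < 3 < 4. The simplices of K, each written with vertices in increasing order, are:

  0-simplices (5): [0], [1], [2], [3], [4]
  1-simplices (6): [0,1], [0,2], [0,3], [0,4], [1,4], [2,3]

giving chain groups C_0 ≅ Z^5, C_1 ≅ Z^6.

The boundary map ∂_1: C_1 → C_0 is given by ∂[p,q] = [q] − [p].
As a 5×6 matrix over Z this has rank 4, with invariant factors (1,1,1,1).

Reading off H_k = ker ∂_k / im ∂_{k+1}:

  H_0: rank C_0 − rank ∂_1 = 5 − 4 = 1, and the invariant factors of ∂_1 are all 1, so H_0 = Z.

(K is a triangulation of a wedge of 2 circles.)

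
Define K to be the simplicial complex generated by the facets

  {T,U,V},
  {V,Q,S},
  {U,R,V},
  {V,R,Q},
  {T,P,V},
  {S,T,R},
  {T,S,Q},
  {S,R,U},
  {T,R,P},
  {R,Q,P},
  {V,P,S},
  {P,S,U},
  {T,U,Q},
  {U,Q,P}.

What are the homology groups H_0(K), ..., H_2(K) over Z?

H_0 = Z,  H_1 = Z^2,  H_2 = Z.

We work with the vertex ordering P < Q < R < S < T < U < V. The simplices of K, each written with vertices in increasing order, are:

  0-simplices (7): P, Q, R, S, T, U, V
  1-simplices (21): PQ, PR, PS, PT, PU, PV, QR, QS, QT, QU, QV, RS, RT, RU, RV, ST, SU, SV, TU, TV, UV
  2-simplices (14): PQR, PQU, PRT, PSU, PSV, PTV, QRV, QST, QSV, QTU, RST, RSU, RUV, TUV

Hence C_0 ≅ Z^7, C_1 ≅ Z^21, C_2 ≅ Z^14.

Boundary ∂_1: C_1 → C_0 is given by ∂[p,q] = [q] − [p].
This gives a 7×21 integer matrix of rank 6; reducing to Smith normal form yields diagonal entries (1,1,1,1,1,1).

The boundary map ∂_2: C_2 → C_1 acts by ∂[p,q,r] = [q,r] − [p,r] + [p,q]. For instance
  ∂PSU = SU − PU + PS,
  ∂PSV = SV − PV + PS.
As a 21×14 matrix over Z this has rank 13, with invariant factors (1,1,1,1,1,1,1,1,1,1,1,1,1).

Reading off H_k = ker ∂_k / im ∂_{k+1}:

  H_0: rank C_0 − rank ∂_1 = 7 − 6 = 1, and the invariant factors of ∂_1 are all 1, so H_0 ≅ Z.
  H_1: rank ker ∂_1 − rank ∂_2 = (21 − 6) − 13 = 2, and the invariant factors of ∂_2 are all 1, so H_1 ≅ Z^2.
  H_2: rank ker ∂_2 − rank ∂_3 = (14 − 13) − 0 = 1, and there is no ∂_3, so H_2 ≅ Z.

As a check, the Euler characteristic is 7 − 21 + 14 = 0, which agrees with 1 − 2 + 1 = 0.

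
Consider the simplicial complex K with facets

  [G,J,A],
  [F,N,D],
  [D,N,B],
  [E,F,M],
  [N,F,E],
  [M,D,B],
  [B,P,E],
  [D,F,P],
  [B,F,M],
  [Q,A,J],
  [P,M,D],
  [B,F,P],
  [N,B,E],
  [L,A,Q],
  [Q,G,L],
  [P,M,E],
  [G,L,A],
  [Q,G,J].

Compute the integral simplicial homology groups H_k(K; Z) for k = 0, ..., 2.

H_0 = Z^2,  H_1 = Z_2,  H_2 = Z.

K has 12 vertices, 27 edges, 18 triangles.
rank ∂_0 = 0, rank ∂_1 = 10 ⇒ b_0 = 12 − 0 − 10 = 2; all invariant factors of ∂_1 are 1 so no torsion. So H_0 ≅ Z^2.
rank ∂_1 = 10, rank ∂_2 = 17 ⇒ b_1 = 27 − 10 − 17 = 0; ∂_2 has invariant factor(s) [2] giving torsion. So H_1 ≅ Z_2.
rank ∂_2 = 17, rank ∂_3 = 0 ⇒ b_2 = 18 − 17 − 0 = 1. So H_2 ≅ Z.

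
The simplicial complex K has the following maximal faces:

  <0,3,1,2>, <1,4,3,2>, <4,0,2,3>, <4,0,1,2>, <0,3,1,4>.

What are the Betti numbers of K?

We work with the vertex ordering 0 < 1 < 2 < 3 < 4. The simplices of K, each written with vertices in increasing order, are:

  0-simplices (5): [0], [1], [2], [3], [4]
  1-simplices (10): [0,1], [0,2], [0,3], [0,4], [1,2], [1,3], [1,4], [2,3], [2,4], [3,4]
  2-simplices (10): [0,1,2], [0,1,3], [0,1,4], [0,2,3], [0,2,4], [0,3,4], [1,2,3], [1,2,4], [1,3,4], [2,3,4]
  3-simplices (5): [0,1,2,3], [0,1,2,4], [0,1,3,4], [0,2,3,4], [1,2,3,4]

so the chain groups are C_0 ≅ Z^5, C_1 ≅ Z^10, C_2 ≅ Z^10, C_3 ≅ Z^5.

∂_1: C_1 → C_0 sends each edge [p,q] (with p < q) to q − p.
As a 5×10 matrix over Z this has rank 4, with invariant factors (1,1,1,1).

Boundary ∂_2: C_2 → C_1 acts by ∂[p,q,r] = [q,r] − [p,r] + [p,q]. For instance
  ∂[0,1,2] = [1,2] − [0,2] + [0,1],
  ∂[0,2,3] = [2,3] − [0,3] + [0,2].
The resulting 10×10 matrix has rank 6, and its Smith normal form has invariant factors (1,1,1,1,1,1).

∂_3: C_3 → C_2 sends each 3-simplex σ to the alternating sum Σ_i (−1)^i (σ with its i-th vertex removed). For instance
  ∂[1,2,3,4] = [2,3,4] − [1,3,4] + [1,2,4] − [1,2,3],
  ∂[0,1,3,4] = [1,3,4] − [0,3,4] + [0,1,4] − [0,1,3].
The 10×5 boundary matrix has rank 4 and Smith normal form diag(1,1,1,1).

Reading off H_k = ker ∂_k / im ∂_{k+1}:

  H_0: rank C_0 − rank ∂_1 = 5 − 4 = 1, and the invariant factors of ∂_1 are all 1, so H_0 ≅ Z.
  H_1: rank ker ∂_1 − rank ∂_2 = (10 − 4) − 6 = 0, and the invariant factors of ∂_2 are all 1, so H_1 ≅ 0.
  H_2: rank ker ∂_2 − rank ∂_3 = (10 − 6) − 4 = 0, and the invariant factors of ∂_3 are all 1, so H_2 ≅ 0.
  H_3: rank ker ∂_3 − rank ∂_4 = (5 − 4) − 0 = 1, and there is no ∂_4, so H_3 ≅ Z.

As a check, the Euler characteristic is 5 − 10 + 10 − 5 = 0, which agrees with 1 − 0 + 0 − 1 = 0.

Hence the Betti numbers are b_0 = 1, b_1 = 0, b_2 = 0, b_3 = 1.

b_0 = 1, b_1 = 0, b_2 = 0, b_3 = 1.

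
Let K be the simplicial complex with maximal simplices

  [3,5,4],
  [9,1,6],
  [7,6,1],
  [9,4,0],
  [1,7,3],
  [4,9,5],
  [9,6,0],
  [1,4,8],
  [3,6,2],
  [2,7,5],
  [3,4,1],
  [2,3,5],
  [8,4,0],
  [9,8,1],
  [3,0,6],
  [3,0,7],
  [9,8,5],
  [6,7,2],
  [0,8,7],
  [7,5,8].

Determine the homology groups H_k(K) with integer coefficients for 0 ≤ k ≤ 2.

Take the total order 0 < 1 < 2 < 3 < 4 < 5 < 6 < 7 < 8 < 9 on the vertex set. Then K (dimension 2) consists of the simplices:

  0-simplices (10): [0], [1], [2], [3], [4], [5], [6], [7], [8], [9]
  1-simplices (30): (30 of them)
  2-simplices (20): (20 of them)

giving chain groups C_0 ≅ Z^10, C_1 ≅ Z^30, C_2 ≅ Z^20.

∂_1: C_1 → C_0 sends each edge [p,q] (with p < q) to q − p. For instance
  ∂[0,6] = [6] − [0].
The 10×30 boundary matrix has rank 9 and Smith normal form diag(1,1,1,1,1,1,1,1,1).

∂_2: C_2 → C_1 acts by ∂[p,q,r] = [q,r] − [p,r] + [p,q]. For instance
  ∂[2,6,7] = [6,7] − [2,7] + [2,6],
  ∂[5,8,9] = [8,9] − [5,9] + [5,8].
This gives a 30×20 integer matrix of rank 20; reducing to Smith normal form yields diagonal entries (1,1,1,1,1,1,1,1,1,1,1,1,1,1,1,1,1,1,1,2).

Computing H_k = (kernel of ∂_k) / (image of ∂_{k+1}):

  H_0: rank C_0 − rank ∂_1 = 10 − 9 = 1, and the invariant factors of ∂_1 are all 1, so H_0 = Z.
  H_1: rank ker ∂_1 − rank ∂_2 = (30 − 9) − 20 = 1, and ∂_2 has invariant factor 2 > 1, so H_1 = Z ⊕ Z/2.
  H_2: rank ker ∂_2 − rank ∂_3 = (20 − 20) − 0 = 0, and there is no ∂_3, so H_2 = 0.

H_0 ≅ Z,  H_1 ≅ Z ⊕ Z/2,  H_2 = 0.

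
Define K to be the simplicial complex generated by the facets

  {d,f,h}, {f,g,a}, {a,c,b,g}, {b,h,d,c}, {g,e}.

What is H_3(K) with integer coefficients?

Take the total order a < b < c < d < e < f < g < h on the vertex set. Then K (dimension 3) consists of the simplices:

  0-simplices (8): a, b, c, d, e, f, g, h
  1-simplices (16): ab, ac, af, ag, bc, bd, bg, bh, cd, cg, ch, df, dh, eg, fg, fh
  2-simplices (10): abc, abg, acg, afg, bcd, bcg, bch, bdh, cdh, dfh
  3-simplices (2): abcg, bcdh

Hence C_0 ≅ Z^8, C_1 ≅ Z^16, C_2 ≅ Z^10, C_3 ≅ Z^2.

The boundary map ∂_1: C_1 → C_0 maps an edge to its endpoints' difference, ∂[p,q] = q − p.
This gives a 8×16 integer matrix of rank 7; reducing to Smith normal form yields diagonal entries (1,1,1,1,1,1,1).

∂_2: C_2 → C_1 maps a triangle to the signed sum of its edges. For instance
  ∂cdh = dh − ch + cd,
  ∂bdh = dh − bh + bd.
As a 16×10 matrix over Z this has rank 8, with invariant factors (1,1,1,1,1,1,1,1).

∂_3: C_3 → C_2 sends each 3-simplex σ to the alternating sum Σ_i (−1)^i (σ with its i-th vertex removed). For instance
  ∂abcg = bcg − acg + abg − abc,
  ∂bcdh = cdh − bdh + bch − bcd.
The 10×2 boundary matrix has rank 2 and Smith normal form diag(1,1).

From H_k ≅ ker(∂_k) / im(∂_{k+1}) we obtain:

  H_3: rank ker ∂_3 − rank ∂_4 = (2 − 2) − 0 = 0, and there is no ∂_4, so H_3 ≅ 0.

H_3 = 0.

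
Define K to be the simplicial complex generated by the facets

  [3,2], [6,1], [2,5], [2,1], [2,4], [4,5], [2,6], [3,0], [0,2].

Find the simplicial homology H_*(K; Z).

Fix the vertex order 0 < 1 < 2 < 3 < 4 < 5 < 6 and write every simplex with vertices in increasing order. Then dim K = 1 and the simplices of K are:

  0-simplices (7): [0], [1], [2], [3], [4], [5], [6]
  1-simplices (9): [0,2], [0,3], [1,2], [1,6], [2,3], [2,4], [2,5], [2,6], [4,5]

giving chain groups C_0 ≅ Z^7, C_1 ≅ Z^9.

∂_1: C_1 → C_0 is given by ∂[p,q] = [q] − [p]. For instance
  ∂[4,5] = [5] − [4].
The resulting 7×9 matrix has rank 6, and its Smith normal form has invariant factors (1,1,1,1,1,1).

Reading off H_k = ker ∂_k / im ∂_{k+1}:

  H_0: rank C_0 − rank ∂_1 = 7 − 6 = 1, and the invariant factors of ∂_1 are all 1, so H_0 = Z.
  H_1: rank ker ∂_1 − rank ∂_2 = (9 − 6) − 0 = 3, and there is no ∂_2, so H_1 = Z^3.

(K is a triangulation of a wedge of 3 circles.)

H_0 ≅ Z,  H_1 ≅ Z^3.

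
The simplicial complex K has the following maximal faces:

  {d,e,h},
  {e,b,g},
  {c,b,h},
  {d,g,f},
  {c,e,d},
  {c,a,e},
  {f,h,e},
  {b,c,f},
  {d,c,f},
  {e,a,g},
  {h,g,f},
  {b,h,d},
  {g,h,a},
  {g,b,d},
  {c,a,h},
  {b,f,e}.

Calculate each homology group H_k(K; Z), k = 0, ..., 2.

Order the vertices as a < b < c < d < e < f < g < h. Listing each simplex with vertices in this order, K has dimension 2 with simplices:

  0-simplices (8): a, b, c, d, e, f, g, h
  1-simplices (24): ac, ae, ag, ah, bc, bd, be, bf, bg, bh, cd, ce, cf, ch, de, df, dg, dh, ef, eg, eh, fg, fh, gh
  2-simplices (16): ace, ach, aeg, agh, bcf, bch, bdg, bdh, bef, beg, cde, cdf, deh, dfg, efh, fgh

so the chain groups are C_0 ≅ Z^8, C_1 ≅ Z^24, C_2 ≅ Z^16.

Boundary ∂_1: C_1 → C_0 is given by ∂[p,q] = [q] − [p].
The 8×24 boundary matrix has rank 7 and Smith normal form diag(1,1,1,1,1,1,1).

The boundary map ∂_2: C_2 → C_1 sends each 2-simplex [p,q,r] to [q,r] − [p,r] + [p,q]. For instance
  ∂cde = de − ce + cd,
  ∂bdg = dg − bg + bd.
The resulting 24×16 matrix has rank 15, and its Smith normal form has invariant factors (1,1,1,1,1,1,1,1,1,1,1,1,1,1,1).

Reading off H_k = ker ∂_k / im ∂_{k+1}:

  H_0: rank C_0 − rank ∂_1 = 8 − 7 = 1, and the invariant factors of ∂_1 are all 1, so H_0 ≅ Z.
  H_1: rank ker ∂_1 − rank ∂_2 = (24 − 7) − 15 = 2, and the invariant factors of ∂_2 are all 1, so H_1 ≅ Z^2.
  H_2: rank ker ∂_2 − rank ∂_3 = (16 − 15) − 0 = 1, and there is no ∂_3, so H_2 ≅ Z.

As a check, the Euler characteristic is 8 − 24 + 16 = 0, which agrees with 1 − 2 + 1 = 0.
(K is a triangulation of the torus T^2.)

H_0 = Z,  H_1 = Z^2,  H_2 = Z.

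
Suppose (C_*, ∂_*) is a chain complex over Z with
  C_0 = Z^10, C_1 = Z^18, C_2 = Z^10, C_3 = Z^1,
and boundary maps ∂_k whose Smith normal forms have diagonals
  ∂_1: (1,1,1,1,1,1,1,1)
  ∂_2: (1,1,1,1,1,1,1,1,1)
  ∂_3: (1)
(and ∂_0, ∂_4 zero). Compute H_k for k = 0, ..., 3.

H_0: b_0 = 10 − 0 − 8 = 2; torsion from ∂_1 factors > 1: none. So H_0 ≅ Z^2.
H_1: b_1 = 18 − 8 − 9 = 1; torsion from ∂_2 factors > 1: none. So H_1 ≅ Z.
H_2: b_2 = 10 − 9 − 1 = 0; torsion from ∂_3 factors > 1: none. So H_2 ≅ 0.
H_3: b_3 = 1 − 1 − 0 = 0; torsion from ∂_4 factors > 1: none. So H_3 ≅ 0.

H_0 ≅ Z^2,  H_1 ≅ Z,  H_2 = 0,  H_3 = 0.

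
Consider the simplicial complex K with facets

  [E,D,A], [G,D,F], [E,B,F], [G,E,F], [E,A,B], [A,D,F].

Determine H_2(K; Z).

H_2 ≅ 0.

Fix the vertex order A < B < D < E < F < G and write every simplex with vertices in increasing order. Then dim K = 2 and the simplices of K are:

  0-simplices (6): A, B, D, E, F, G
  1-simplices (12): AB, AD, AE, AF, BE, BF, DE, DF, DG, EF, EG, FG
  2-simplices (6): ABE, ADE, ADF, BEF, DFG, EFG

Hence C_0 ≅ Z^6, C_1 ≅ Z^12, C_2 ≅ Z^6.

Boundary ∂_1: C_1 → C_0 sends each edge [p,q] (with p < q) to q − p. For instance
  ∂BF = F − B.
This gives a 6×12 integer matrix of rank 5; reducing to Smith normal form yields diagonal entries (1,1,1,1,1).

∂_2: C_2 → C_1 maps a triangle to the signed sum of its edges. For instance
  ∂DFG = FG − DG + DF,
  ∂BEF = EF − BF + BE.
As a 12×6 matrix over Z this has rank 6, with invariant factors (1,1,1,1,1,1).

From H_k ≅ ker(∂_k) / im(∂_{k+1}) we obtain:

  H_2: rank ker ∂_2 − rank ∂_3 = (6 − 6) − 0 = 0, and there is no ∂_3, so H_2 ≅ 0.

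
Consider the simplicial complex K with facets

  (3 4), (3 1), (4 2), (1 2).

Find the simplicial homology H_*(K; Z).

Order the vertices as 1 < 2 < 3 < 4. Listing each simplex with vertices in this order, K has dimension 1 with simplices:

  0-simplices (4): [1], [2], [3], [4]
  1-simplices (4): [1,2], [1,3], [2,4], [3,4]

giving chain groups C_0 ≅ Z^4, C_1 ≅ Z^4.

Boundary ∂_1: C_1 → C_0 sends each edge [p,q] (with p < q) to q − p. For instance
  ∂[2,4] = [4] − [2].
The resulting 4×4 matrix has rank 3, and its Smith normal form has invariant factors (1,1,1).

From H_k ≅ ker(∂_k) / im(∂_{k+1}) we obtain:

  H_0: rank C_0 − rank ∂_1 = 4 − 3 = 1, and the invariant factors of ∂_1 are all 1, so H_0 = Z.
  H_1: rank ker ∂_1 − rank ∂_2 = (4 − 3) − 0 = 1, and there is no ∂_2, so H_1 = Z.

As a check, the Euler characteristic is 4 − 4 = 0, which agrees with 1 − 1 = 0.

H_0 ≅ Z,  H_1 ≅ Z.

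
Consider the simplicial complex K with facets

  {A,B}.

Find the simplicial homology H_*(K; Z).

K has 2 vertices, 1 edge.
rank ∂_0 = 0, rank ∂_1 = 1 ⇒ b_0 = 2 − 0 − 1 = 1; all invariant factors of ∂_1 are 1 so no torsion. So H_0 = Z.
rank ∂_1 = 1, rank ∂_2 = 0 ⇒ b_1 = 1 − 1 − 0 = 0. So H_1 = 0.

H_0 ≅ Z,  H_1 = 0.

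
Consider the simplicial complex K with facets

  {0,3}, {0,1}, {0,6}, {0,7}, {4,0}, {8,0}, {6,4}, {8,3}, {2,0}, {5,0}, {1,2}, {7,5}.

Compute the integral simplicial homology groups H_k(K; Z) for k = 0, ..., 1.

H_0 ≅ Z,  H_1 ≅ Z^4.

Order the vertices as 0 < 1 < 2 < 3 < 4 < 5 < 6 < 7 < 8. Listing each simplex with vertices in this order, K has dimension 1 with simplices:

  0-simplices (9): [0], [1], [2], [3], [4], [5], [6], [7], [8]
  1-simplices (12): [0,1], [0,2], [0,3], [0,4], [0,5], [0,6], [0,7], [0,8], [1,2], [3,8], [4,6], [5,7]

Hence C_0 ≅ Z^9, C_1 ≅ Z^12.

∂_1: C_1 → C_0 is given by ∂[p,q] = [q] − [p]. For instance
  ∂[4,6] = [6] − [4].
The resulting 9×12 matrix has rank 8, and its Smith normal form has invariant factors (1,1,1,1,1,1,1,1).

Computing H_k = (kernel of ∂_k) / (image of ∂_{k+1}):

  H_0: rank C_0 − rank ∂_1 = 9 − 8 = 1, and the invariant factors of ∂_1 are all 1, so H_0 ≅ Z.
  H_1: rank ker ∂_1 − rank ∂_2 = (12 − 8) − 0 = 4, and there is no ∂_2, so H_1 ≅ Z^4.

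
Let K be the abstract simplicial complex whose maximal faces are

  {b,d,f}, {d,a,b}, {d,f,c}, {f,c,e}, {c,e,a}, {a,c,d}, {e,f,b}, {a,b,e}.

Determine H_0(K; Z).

H_0 = Z.

Fix the vertex order a < b < c < d < e < f and write every simplex with vertices in increasing order. Then dim K = 2 and the simplices of K are:

  0-simplices (6): a, b, c, d, e, f
  1-simplices (12): ab, ac, ad, ae, bd, be, bf, cd, ce, cf, df, ef
  2-simplices (8): abd, abe, acd, ace, bdf, bef, cdf, cef

so the chain groups are C_0 ≅ Z^6, C_1 ≅ Z^12, C_2 ≅ Z^8.

The boundary map ∂_1: C_1 → C_0 is given by ∂[p,q] = [q] − [p].
The 6×12 boundary matrix has rank 5 and Smith normal form diag(1,1,1,1,1).

The boundary map ∂_2: C_2 → C_1 maps a triangle to the signed sum of its edges. For instance
  ∂abe = be − ae + ab,
  ∂bef = ef − bf + be.
As a 12×8 matrix over Z this has rank 7, with invariant factors (1,1,1,1,1,1,1).

Now H_k = ker ∂_k / im ∂_{k+1}, so:

  H_0: rank C_0 − rank ∂_1 = 6 − 5 = 1, and the invariant factors of ∂_1 are all 1, so H_0 ≅ Z.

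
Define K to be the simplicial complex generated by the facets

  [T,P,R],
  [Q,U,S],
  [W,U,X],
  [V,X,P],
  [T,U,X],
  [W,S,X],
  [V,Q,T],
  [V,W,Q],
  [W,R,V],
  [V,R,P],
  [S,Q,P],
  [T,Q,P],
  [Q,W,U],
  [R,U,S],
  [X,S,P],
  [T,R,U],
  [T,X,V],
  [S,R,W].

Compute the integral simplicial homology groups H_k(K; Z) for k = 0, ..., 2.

H_0 ≅ Z,  H_1 ≅ Z ⊕ Z/2,  H_2 = 0.

K has 9 vertices, 27 edges, 18 triangles.
rank ∂_0 = 0, rank ∂_1 = 8 ⇒ b_0 = 9 − 0 − 8 = 1; all invariant factors of ∂_1 are 1 so no torsion. So H_0 = Z.
rank ∂_1 = 8, rank ∂_2 = 18 ⇒ b_1 = 27 − 8 − 18 = 1; ∂_2 has invariant factor(s) [2] giving torsion. So H_1 = Z ⊕ Z/2.
rank ∂_2 = 18, rank ∂_3 = 0 ⇒ b_2 = 18 − 18 − 0 = 0. So H_2 = 0.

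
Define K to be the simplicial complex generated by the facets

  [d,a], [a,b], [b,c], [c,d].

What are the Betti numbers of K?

Order the vertices as a < b < c < d. Listing each simplex with vertices in this order, K has dimension 1 with simplices:

  0-simplices (4): a, b, c, d
  1-simplices (4): ab, ad, bc, cd

Hence C_0 ≅ Z^4, C_1 ≅ Z^4.

The boundary map ∂_1: C_1 → C_0 sends each edge [p,q] (with p < q) to q − p. For instance
  ∂ab = b − a.
The resulting 4×4 matrix has rank 3, and its Smith normal form has invariant factors (1,1,1).

From H_k ≅ ker(∂_k) / im(∂_{k+1}) we obtain:

  H_0: rank C_0 − rank ∂_1 = 4 − 3 = 1, and the invariant factors of ∂_1 are all 1, so H_0 ≅ Z.
  H_1: rank ker ∂_1 − rank ∂_2 = (4 − 3) − 0 = 1, and there is no ∂_2, so H_1 ≅ Z.

As a check, the Euler characteristic is 4 − 4 = 0, which agrees with 1 − 1 = 0.

Hence the Betti numbers are b_0 = 1, b_1 = 1.

b_0 = 1, b_1 = 1.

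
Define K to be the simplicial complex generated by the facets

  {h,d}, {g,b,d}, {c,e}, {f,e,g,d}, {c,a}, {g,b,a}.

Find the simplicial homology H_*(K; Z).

Order the vertices as a < b < c < d < e < f < g < h. Listing each simplex with vertices in this order, K has dimension 3 with simplices:

  0-simplices (8): a, b, c, d, e, f, g, h
  1-simplices (13): ab, ac, ag, bd, bg, ce, de, df, dg, dh, ef, eg, fg
  2-simplices (6): abg, bdg, def, deg, dfg, efg
  3-simplices (1): defg

giving chain groups C_0 ≅ Z^8, C_1 ≅ Z^13, C_2 ≅ Z^6, C_3 ≅ Z^1.

Boundary ∂_1: C_1 → C_0 maps an edge to its endpoints' difference, ∂[p,q] = q − p.
The 8×13 boundary matrix has rank 7 and Smith normal form diag(1,1,1,1,1,1,1).

∂_2: C_2 → C_1 maps a triangle to the signed sum of its edges. For instance
  ∂dfg = fg − dg + df,
  ∂deg = eg − dg + de.
This gives a 13×6 integer matrix of rank 5; reducing to Smith normal form yields diagonal entries (1,1,1,1,1).

∂_3: C_3 → C_2 sends each 3-simplex σ to the alternating sum Σ_i (−1)^i (σ with its i-th vertex removed). For instance
  ∂defg = efg − dfg + deg − def.
This gives a 6×1 integer matrix of rank 1; reducing to Smith normal form yields diagonal entries (1).

Now H_k = ker ∂_k / im ∂_{k+1}, so:

  H_0: rank C_0 − rank ∂_1 = 8 − 7 = 1, and the invariant factors of ∂_1 are all 1, so H_0 ≅ Z.
  H_1: rank ker ∂_1 − rank ∂_2 = (13 − 7) − 5 = 1, and the invariant factors of ∂_2 are all 1, so H_1 ≅ Z.
  H_2: rank ker ∂_2 − rank ∂_3 = (6 − 5) − 1 = 0, and the invariant factors of ∂_3 are all 1, so H_2 ≅ 0.
  H_3: rank ker ∂_3 − rank ∂_4 = (1 − 1) − 0 = 0, and there is no ∂_4, so H_3 ≅ 0.

As a check, the Euler characteristic is 8 − 13 + 6 − 1 = 0, which agrees with 1 − 1 + 0 − 0 = 0.

H_0 = Z,  H_1 = Z,  H_2 = 0,  H_3 = 0.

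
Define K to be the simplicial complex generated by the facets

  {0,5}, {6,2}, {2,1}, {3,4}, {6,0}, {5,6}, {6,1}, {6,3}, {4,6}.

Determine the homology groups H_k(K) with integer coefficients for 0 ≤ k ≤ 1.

K has 7 vertices, 9 edges.
rank ∂_0 = 0, rank ∂_1 = 6 ⇒ b_0 = 7 − 0 − 6 = 1; all invariant factors of ∂_1 are 1 so no torsion. So H_0 = Z.
rank ∂_1 = 6, rank ∂_2 = 0 ⇒ b_1 = 9 − 6 − 0 = 3. So H_1 = Z^3.

H_0 ≅ Z,  H_1 ≅ Z^3.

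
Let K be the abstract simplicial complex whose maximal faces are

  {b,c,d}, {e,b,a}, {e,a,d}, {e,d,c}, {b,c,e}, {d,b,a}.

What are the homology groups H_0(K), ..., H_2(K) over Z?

Order the vertices as a < b < c < d < e. Listing each simplex with vertices in this order, K has dimension 2 with simplices:

  0-simplices (5): a, b, c, d, e
  1-simplices (9): ab, ad, ae, bc, bd, be, cd, ce, de
  2-simplices (6): abd, abe, ade, bcd, bce, cde

Hence C_0 ≅ Z^5, C_1 ≅ Z^9, C_2 ≅ Z^6.

∂_1: C_1 → C_0 sends each edge [p,q] (with p < q) to q − p.
The 5×9 boundary matrix has rank 4 and Smith normal form diag(1,1,1,1).

Boundary ∂_2: C_2 → C_1 sends each 2-simplex [p,q,r] to [q,r] − [p,r] + [p,q]. For instance
  ∂cde = de − ce + cd,
  ∂bce = ce − be + bc.
As a 9×6 matrix over Z this has rank 5, with invariant factors (1,1,1,1,1).

From H_k ≅ ker(∂_k) / im(∂_{k+1}) we obtain:

  H_0: rank C_0 − rank ∂_1 = 5 − 4 = 1, and the invariant factors of ∂_1 are all 1, so H_0 = Z.
  H_1: rank ker ∂_1 − rank ∂_2 = (9 − 4) − 5 = 0, and the invariant factors of ∂_2 are all 1, so H_1 = 0.
  H_2: rank ker ∂_2 − rank ∂_3 = (6 − 5) − 0 = 1, and there is no ∂_3, so H_2 = Z.

(K is a triangulation of the 2-sphere S^2.)

H_0 = Z,  H_1 = 0,  H_2 = Z.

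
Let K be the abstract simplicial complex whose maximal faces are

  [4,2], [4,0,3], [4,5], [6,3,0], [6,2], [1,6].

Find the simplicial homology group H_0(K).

H_0 ≅ Z.

We work with the vertex ordering 0 < 1 < 2 < 3 < 4 < 5 < 6. The simplices of K, each written with vertices in increasing order, are:

  0-simplices (7): [0], [1], [2], [3], [4], [5], [6]
  1-simplices (9): [0,3], [0,4], [0,6], [1,6], [2,4], [2,6], [3,4], [3,6], [4,5]
  2-simplices (2): [0,3,4], [0,3,6]

giving chain groups C_0 ≅ Z^7, C_1 ≅ Z^9, C_2 ≅ Z^2.

The boundary map ∂_1: C_1 → C_0 is given by ∂[p,q] = [q] − [p]. For instance
  ∂[0,6] = [6] − [0].
This gives a 7×9 integer matrix of rank 6; reducing to Smith normal form yields diagonal entries (1,1,1,1,1,1).

The boundary map ∂_2: C_2 → C_1 sends each 2-simplex [p,q,r] to [q,r] − [p,r] + [p,q]. For instance
  ∂[0,3,6] = [3,6] − [0,6] + [0,3],
  ∂[0,3,4] = [3,4] − [0,4] + [0,3].
The resulting 9×2 matrix has rank 2, and its Smith normal form has invariant factors (1,1).

Now H_k = ker ∂_k / im ∂_{k+1}, so:

  H_0: rank C_0 − rank ∂_1 = 7 − 6 = 1, and the invariant factors of ∂_1 are all 1, so H_0 ≅ Z.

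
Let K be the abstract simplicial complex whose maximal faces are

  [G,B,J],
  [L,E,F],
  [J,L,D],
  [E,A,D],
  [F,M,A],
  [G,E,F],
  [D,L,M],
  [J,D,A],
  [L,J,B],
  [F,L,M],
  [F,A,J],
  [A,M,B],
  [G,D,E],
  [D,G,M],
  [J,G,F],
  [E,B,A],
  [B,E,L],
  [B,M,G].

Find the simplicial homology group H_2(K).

H_2 = Z.

K has 9 vertices, 27 edges, 18 triangles.
rank ∂_2 = 17, rank ∂_3 = 0 ⇒ b_2 = 18 − 17 − 0 = 1. So H_2 = Z.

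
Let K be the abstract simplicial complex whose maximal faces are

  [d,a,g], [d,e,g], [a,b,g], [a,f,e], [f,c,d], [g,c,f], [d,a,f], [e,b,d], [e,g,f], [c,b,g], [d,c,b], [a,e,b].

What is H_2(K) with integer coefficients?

Take the total order a < b < c < d < e < f < g on the vertex set. Then K (dimension 2) consists of the simplices:

  0-simplices (7): a, b, c, d, e, f, g
  1-simplices (18): ab, ad, ae, af, ag, bc, bd, be, bg, cd, cf, cg, de, df, dg, ef, eg, fg
  2-simplices (12): abe, abg, adf, adg, aef, bcd, bcg, bde, cdf, cfg, deg, efg

giving chain groups C_0 ≅ Z^7, C_1 ≅ Z^18, C_2 ≅ Z^12.

The boundary map ∂_1: C_1 → C_0 is given by ∂[p,q] = [q] − [p].
As a 7×18 matrix over Z this has rank 6, with invariant factors (1,1,1,1,1,1).

∂_2: C_2 → C_1 sends each 2-simplex [p,q,r] to [q,r] − [p,r] + [p,q]. For instance
  ∂adg = dg − ag + ad,
  ∂efg = fg − eg + ef.
As a 18×12 matrix over Z this has rank 12, with invariant factors (1,1,1,1,1,1,1,1,1,1,1,2).

Reading off H_k = ker ∂_k / im ∂_{k+1}:

  H_2: rank ker ∂_2 − rank ∂_3 = (12 − 12) − 0 = 0, and there is no ∂_3, so H_2 = 0.

H_2 ≅ 0.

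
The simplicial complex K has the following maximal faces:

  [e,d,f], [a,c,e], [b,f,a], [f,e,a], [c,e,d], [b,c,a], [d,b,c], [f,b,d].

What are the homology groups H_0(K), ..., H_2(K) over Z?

Fix the vertex order a < b < c < d < e < f and write every simplex with vertices in increasing order. Then dim K = 2 and the simplices of K are:

  0-simplices (6): a, b, c, d, e, f
  1-simplices (12): ab, ac, ae, af, bc, bd, bf, cd, ce, de, df, ef
  2-simplices (8): abc, abf, ace, aef, bcd, bdf, cde, def

Hence C_0 ≅ Z^6, C_1 ≅ Z^12, C_2 ≅ Z^8.

Boundary ∂_1: C_1 → C_0 sends each edge [p,q] (with p < q) to q − p.
As a 6×12 matrix over Z this has rank 5, with invariant factors (1,1,1,1,1).

Boundary ∂_2: C_2 → C_1 acts by ∂[p,q,r] = [q,r] − [p,r] + [p,q]. For instance
  ∂cde = de − ce + cd,
  ∂ace = ce − ae + ac.
The resulting 12×8 matrix has rank 7, and its Smith normal form has invariant factors (1,1,1,1,1,1,1).

From H_k ≅ ker(∂_k) / im(∂_{k+1}) we obtain:

  H_0: rank C_0 − rank ∂_1 = 6 − 5 = 1, and the invariant factors of ∂_1 are all 1, so H_0 ≅ Z.
  H_1: rank ker ∂_1 − rank ∂_2 = (12 − 5) − 7 = 0, and the invariant factors of ∂_2 are all 1, so H_1 ≅ 0.
  H_2: rank ker ∂_2 − rank ∂_3 = (8 − 7) − 0 = 1, and there is no ∂_3, so H_2 ≅ Z.

As a check, the Euler characteristic is 6 − 12 + 8 = 2, which agrees with 1 − 0 + 1 = 2.

H_0 ≅ Z,  H_1 = 0,  H_2 ≅ Z.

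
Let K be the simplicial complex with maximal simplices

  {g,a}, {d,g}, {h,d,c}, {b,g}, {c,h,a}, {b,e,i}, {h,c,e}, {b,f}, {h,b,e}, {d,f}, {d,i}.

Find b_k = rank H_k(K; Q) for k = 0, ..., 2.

b_0 = 1, b_1 = 4, b_2 = 0.

Fix the vertex order a < b < c < d < e < f < g < h < i and write every simplex with vertices in increasing order. Then dim K = 2 and the simplices of K are:

  0-simplices (9): a, b, c, d, e, f, g, h, i
  1-simplices (17): ac, ag, ah, be, bf, bg, bh, bi, cd, ce, ch, df, dg, dh, di, eh, ei
  2-simplices (5): ach, beh, bei, cdh, ceh

giving chain groups C_0 ≅ Z^9, C_1 ≅ Z^17, C_2 ≅ Z^5.

The boundary map ∂_1: C_1 → C_0 maps an edge to its endpoints' difference, ∂[p,q] = q − p.
The resulting 9×17 matrix has rank 8, and its Smith normal form has invariant factors (1,1,1,1,1,1,1,1).

Boundary ∂_2: C_2 → C_1 maps a triangle to the signed sum of its edges. For instance
  ∂ceh = eh − ch + ce,
  ∂bei = ei − bi + be.
As a 17×5 matrix over Z this has rank 5, with invariant factors (1,1,1,1,1).

Now H_k = ker ∂_k / im ∂_{k+1}, so:

  H_0: rank C_0 − rank ∂_1 = 9 − 8 = 1, and the invariant factors of ∂_1 are all 1, so H_0 ≅ Z.
  H_1: rank ker ∂_1 − rank ∂_2 = (17 − 8) − 5 = 4, and the invariant factors of ∂_2 are all 1, so H_1 ≅ Z^4.
  H_2: rank ker ∂_2 − rank ∂_3 = (5 − 5) − 0 = 0, and there is no ∂_3, so H_2 ≅ 0.

As a check, the Euler characteristic is 9 − 17 + 5 = -3, which agrees with 1 − 4 + 0 = -3.

Hence the Betti numbers are b_0 = 1, b_1 = 4, b_2 = 0.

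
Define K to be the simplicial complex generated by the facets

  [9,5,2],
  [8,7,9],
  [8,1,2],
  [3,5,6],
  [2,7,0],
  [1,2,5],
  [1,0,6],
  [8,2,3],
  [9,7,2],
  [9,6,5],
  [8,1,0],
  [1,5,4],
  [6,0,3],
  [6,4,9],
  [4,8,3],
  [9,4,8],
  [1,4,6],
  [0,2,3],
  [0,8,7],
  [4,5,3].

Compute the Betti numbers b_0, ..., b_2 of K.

b_0 = 1, b_1 = 1, b_2 = 0.

We work with the vertex ordering 0 < 1 < 2 < 3 < 4 < 5 < 6 < 7 < 8 < 9. The simplices of K, each written with vertices in increasing order, are:

  0-simplices (10): [0], [1], [2], [3], [4], [5], [6], [7], [8], [9]
  1-simplices (30): (30 of them)
  2-simplices (20): (20 of them)

giving chain groups C_0 ≅ Z^10, C_1 ≅ Z^30, C_2 ≅ Z^20.

The boundary map ∂_1: C_1 → C_0 is given by ∂[p,q] = [q] − [p].
This gives a 10×30 integer matrix of rank 9; reducing to Smith normal form yields diagonal entries (1,1,1,1,1,1,1,1,1).

∂_2: C_2 → C_1 sends each 2-simplex [p,q,r] to [q,r] − [p,r] + [p,q]. For instance
  ∂[3,4,5] = [4,5] − [3,5] + [3,4],
  ∂[2,7,9] = [7,9] − [2,9] + [2,7].
The 30×20 boundary matrix has rank 20 and Smith normal form diag(1,1,1,1,1,1,1,1,1,1,1,1,1,1,1,1,1,1,1,2).

Reading off H_k = ker ∂_k / im ∂_{k+1}:

  H_0: rank C_0 − rank ∂_1 = 10 − 9 = 1, and the invariant factors of ∂_1 are all 1, so H_0 = Z.
  H_1: rank ker ∂_1 − rank ∂_2 = (30 − 9) − 20 = 1, and ∂_2 has invariant factor 2 > 1, so H_1 = Z × Z/2.
  H_2: rank ker ∂_2 − rank ∂_3 = (20 − 20) − 0 = 0, and there is no ∂_3, so H_2 = 0.

(K is a triangulation of the Klein bottle.)

Hence the Betti numbers are b_0 = 1, b_1 = 1, b_2 = 0.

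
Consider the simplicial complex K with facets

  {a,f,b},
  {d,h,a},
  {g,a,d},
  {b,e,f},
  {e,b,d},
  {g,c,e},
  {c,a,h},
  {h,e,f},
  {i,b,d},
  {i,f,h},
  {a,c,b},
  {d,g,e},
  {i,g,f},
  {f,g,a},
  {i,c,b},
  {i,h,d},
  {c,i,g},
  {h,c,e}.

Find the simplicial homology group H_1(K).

We work with the vertex ordering a < b < c < d < e < f < g < h < i. The simplices of K, each written with vertices in increasing order, are:

  0-simplices (9): a, b, c, d, e, f, g, h, i
  1-simplices (27): ab, ac, ad, af, ag, ah, bc, bd, be, bf, bi, ce, cg, ch, ci, de, dg, dh, di, ef, eg, eh, fg, fh, fi, gi, hi
  2-simplices (18): abc, abf, ach, adg, adh, afg, bci, bde, bdi, bef, ceg, ceh, cgi, deg, dhi, efh, fgi, fhi

Hence C_0 ≅ Z^9, C_1 ≅ Z^27, C_2 ≅ Z^18.

Boundary ∂_1: C_1 → C_0 maps an edge to its endpoints' difference, ∂[p,q] = q − p.
The 9×27 boundary matrix has rank 8 and Smith normal form diag(1,1,1,1,1,1,1,1).

Boundary ∂_2: C_2 → C_1 sends each 2-simplex [p,q,r] to [q,r] − [p,r] + [p,q]. For instance
  ∂bdi = di − bi + bd,
  ∂adg = dg − ag + ad.
This gives a 27×18 integer matrix of rank 17; reducing to Smith normal form yields diagonal entries (1,1,1,1,1,1,1,1,1,1,1,1,1,1,1,1,1).

Computing H_k = (kernel of ∂_k) / (image of ∂_{k+1}):

  H_1: rank ker ∂_1 − rank ∂_2 = (27 − 8) − 17 = 2, and the invariant factors of ∂_2 are all 1, so H_1 = Z^2.

H_1 ≅ Z^2.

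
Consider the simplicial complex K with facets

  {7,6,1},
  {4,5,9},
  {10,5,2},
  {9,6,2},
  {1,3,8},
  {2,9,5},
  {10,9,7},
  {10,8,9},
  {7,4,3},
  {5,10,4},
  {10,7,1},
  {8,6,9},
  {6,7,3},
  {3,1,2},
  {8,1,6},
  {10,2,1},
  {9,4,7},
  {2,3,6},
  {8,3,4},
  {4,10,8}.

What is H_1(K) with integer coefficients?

Fix the vertex order 1 < 2 < 3 < 4 < 5 < 6 < 7 < 8 < 9 < 10 and write every simplex with vertices in increasing order. Then dim K = 2 and the simplices of K are:

  0-simplices (10): [1], [2], [3], [4], [5], [6], [7], [8], [9], [10]
  1-simplices (30): (30 of them)
  2-simplices (20): (20 of them)

giving chain groups C_0 ≅ Z^10, C_1 ≅ Z^30, C_2 ≅ Z^20.

The boundary map ∂_1: C_1 → C_0 maps an edge to its endpoints' difference, ∂[p,q] = q − p.
The 10×30 boundary matrix has rank 9 and Smith normal form diag(1,1,1,1,1,1,1,1,1).

The boundary map ∂_2: C_2 → C_1 acts by ∂[p,q,r] = [q,r] − [p,r] + [p,q]. For instance
  ∂[7,9,10] = [9,10] − [7,10] + [7,9],
  ∂[4,5,10] = [5,10] − [4,10] + [4,5].
This gives a 30×20 integer matrix of rank 20; reducing to Smith normal form yields diagonal entries (1,1,1,1,1,1,1,1,1,1,1,1,1,1,1,1,1,1,1,2).

From H_k ≅ ker(∂_k) / im(∂_{k+1}) we obtain:

  H_1: rank ker ∂_1 − rank ∂_2 = (30 − 9) − 20 = 1, and ∂_2 has invariant factor 2 > 1, so H_1 = Z ⊕ Z/2.

(K is a triangulation of the Klein bottle.)

H_1 = Z ⊕ Z/2.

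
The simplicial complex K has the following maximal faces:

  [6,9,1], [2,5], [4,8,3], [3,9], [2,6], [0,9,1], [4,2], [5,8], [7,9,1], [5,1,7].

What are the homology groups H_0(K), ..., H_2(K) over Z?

H_0 = Z,  H_1 = Z^3,  H_2 = 0.

K has 10 vertices, 17 edges, 5 triangles.
rank ∂_0 = 0, rank ∂_1 = 9 ⇒ b_0 = 10 − 0 − 9 = 1; all invariant factors of ∂_1 are 1 so no torsion. So H_0 = Z.
rank ∂_1 = 9, rank ∂_2 = 5 ⇒ b_1 = 17 − 9 − 5 = 3; all invariant factors of ∂_2 are 1 so no torsion. So H_1 = Z^3.
rank ∂_2 = 5, rank ∂_3 = 0 ⇒ b_2 = 5 − 5 − 0 = 0. So H_2 = 0.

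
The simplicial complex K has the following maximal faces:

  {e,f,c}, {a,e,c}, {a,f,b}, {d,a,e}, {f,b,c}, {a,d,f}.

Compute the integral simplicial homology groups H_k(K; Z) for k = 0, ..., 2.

H_0 ≅ Z,  H_1 ≅ Z,  H_2 = 0.

Fix the vertex order a < b < c < d < e < f and write every simplex with vertices in increasing order. Then dim K = 2 and the simplices of K are:

  0-simplices (6): a, b, c, d, e, f
  1-simplices (12): ab, ac, ad, ae, af, bc, bf, ce, cf, de, df, ef
  2-simplices (6): abf, ace, ade, adf, bcf, cef

so the chain groups are C_0 ≅ Z^6, C_1 ≅ Z^12, C_2 ≅ Z^6.

Boundary ∂_1: C_1 → C_0 sends each edge [p,q] (with p < q) to q − p. For instance
  ∂df = f − d.
As a 6×12 matrix over Z this has rank 5, with invariant factors (1,1,1,1,1).

The boundary map ∂_2: C_2 → C_1 acts by ∂[p,q,r] = [q,r] − [p,r] + [p,q]. For instance
  ∂bcf = cf − bf + bc,
  ∂cef = ef − cf + ce.
As a 12×6 matrix over Z this has rank 6, with invariant factors (1,1,1,1,1,1).

Computing H_k = (kernel of ∂_k) / (image of ∂_{k+1}):

  H_0: rank C_0 − rank ∂_1 = 6 − 5 = 1, and the invariant factors of ∂_1 are all 1, so H_0 ≅ Z.
  H_1: rank ker ∂_1 − rank ∂_2 = (12 − 5) − 6 = 1, and the invariant factors of ∂_2 are all 1, so H_1 ≅ Z.
  H_2: rank ker ∂_2 − rank ∂_3 = (6 − 6) − 0 = 0, and there is no ∂_3, so H_2 ≅ 0.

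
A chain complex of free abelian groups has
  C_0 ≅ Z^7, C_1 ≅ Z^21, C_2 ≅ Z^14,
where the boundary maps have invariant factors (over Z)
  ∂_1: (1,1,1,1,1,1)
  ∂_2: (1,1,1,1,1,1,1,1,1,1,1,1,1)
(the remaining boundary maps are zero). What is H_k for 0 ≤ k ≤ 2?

H_0: b_0 = 7 − 0 − 6 = 1; torsion from ∂_1 factors > 1: none. So H_0 = Z.
H_1: b_1 = 21 − 6 − 13 = 2; torsion from ∂_2 factors > 1: none. So H_1 = Z^2.
H_2: b_2 = 14 − 13 − 0 = 1; torsion from ∂_3 factors > 1: none. So H_2 = Z.

H_0 = Z,  H_1 = Z^2,  H_2 = Z.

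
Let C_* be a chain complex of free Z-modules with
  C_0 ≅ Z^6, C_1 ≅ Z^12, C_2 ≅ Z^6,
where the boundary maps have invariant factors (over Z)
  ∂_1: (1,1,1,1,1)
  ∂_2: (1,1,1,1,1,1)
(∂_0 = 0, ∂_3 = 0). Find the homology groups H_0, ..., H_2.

H_0 = Z,  H_1 = Z,  H_2 = 0.

H_0: b_0 = 6 − 0 − 5 = 1; torsion from ∂_1 factors > 1: none. So H_0 = Z.
H_1: b_1 = 12 − 5 − 6 = 1; torsion from ∂_2 factors > 1: none. So H_1 = Z.
H_2: b_2 = 6 − 6 − 0 = 0; torsion from ∂_3 factors > 1: none. So H_2 = 0.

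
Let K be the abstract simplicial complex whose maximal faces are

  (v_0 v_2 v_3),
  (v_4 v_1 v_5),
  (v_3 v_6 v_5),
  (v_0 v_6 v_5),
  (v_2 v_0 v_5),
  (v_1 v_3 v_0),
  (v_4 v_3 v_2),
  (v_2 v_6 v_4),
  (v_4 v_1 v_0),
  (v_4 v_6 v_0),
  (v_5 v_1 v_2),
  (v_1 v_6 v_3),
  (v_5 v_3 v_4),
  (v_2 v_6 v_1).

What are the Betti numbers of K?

We work with the vertex ordering v_0 < v_1 < v_2 < v_3 < v_4 < v_5 < v_6. The simplices of K, each written with vertices in increasing order, are:

  0-simplices (7): [v_0], [v_1], [v_2], [v_3], [v_4], [v_5], [v_6]
  1-simplices (21): (21 of them)
  2-simplices (14): (14 of them)

so the chain groups are C_0 ≅ Z^7, C_1 ≅ Z^21, C_2 ≅ Z^14.

The boundary map ∂_1: C_1 → C_0 maps an edge to its endpoints' difference, ∂[p,q] = q − p. For instance
  ∂[v_0,v_4] = [v_4] − [v_0].
The resulting 7×21 matrix has rank 6, and its Smith normal form has invariant factors (1,1,1,1,1,1).

∂_2: C_2 → C_1 acts by ∂[p,q,r] = [q,r] − [p,r] + [p,q]. For instance
  ∂[v_1,v_2,v_5] = [v_2,v_5] − [v_1,v_5] + [v_1,v_2],
  ∂[v_0,v_1,v_4] = [v_1,v_4] − [v_0,v_4] + [v_0,v_1].
The 21×14 boundary matrix has rank 13 and Smith normal form diag(1,1,1,1,1,1,1,1,1,1,1,1,1).

Now H_k = ker ∂_k / im ∂_{k+1}, so:

  H_0: rank C_0 − rank ∂_1 = 7 − 6 = 1, and the invariant factors of ∂_1 are all 1, so H_0 ≅ Z.
  H_1: rank ker ∂_1 − rank ∂_2 = (21 − 6) − 13 = 2, and the invariant factors of ∂_2 are all 1, so H_1 ≅ Z^2.
  H_2: rank ker ∂_2 − rank ∂_3 = (14 − 13) − 0 = 1, and there is no ∂_3, so H_2 ≅ Z.

Hence the Betti numbers are b_0 = 1, b_1 = 2, b_2 = 1.

b_0 = 1, b_1 = 2, b_2 = 1.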